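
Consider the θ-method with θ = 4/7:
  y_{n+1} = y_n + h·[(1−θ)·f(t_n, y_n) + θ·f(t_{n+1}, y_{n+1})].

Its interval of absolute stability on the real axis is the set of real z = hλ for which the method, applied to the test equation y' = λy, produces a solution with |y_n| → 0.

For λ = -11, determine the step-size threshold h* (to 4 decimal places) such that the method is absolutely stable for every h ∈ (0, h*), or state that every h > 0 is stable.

Test eqn y'=λy, z=hλ:
  y_{n+1} = y_n + z·[3/7·y_n + 4/7·y_{n+1}] ⇒ (1 − 4/7z)y_{n+1} = (1 + 3/7z)y_n
  R(z) = (1 + 3/7z)/(1 − 4/7z).

Find x<0 with |R(x)|<1.
x=-0.96: |R|=0.3801
x=-2: |R|=0.0667
x=-10: |R|=0.4894
x=-100: |R|=0.7199
θ=4/7≥1/2 ⇒ |1+3/7x|<|1−4/7x| ∀x<0 ⇒ unbounded interval.

(−∞, 0) — no finite endpoint. Any h>0 works for λ=-11.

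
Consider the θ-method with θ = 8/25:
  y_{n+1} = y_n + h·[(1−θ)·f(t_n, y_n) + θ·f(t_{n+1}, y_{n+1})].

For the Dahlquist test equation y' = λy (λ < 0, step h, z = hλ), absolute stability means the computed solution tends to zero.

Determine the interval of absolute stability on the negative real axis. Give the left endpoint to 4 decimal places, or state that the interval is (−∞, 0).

(-5.5556, 0).

On y'=λy, z=hλ:
  y_{n+1} = y_n + z·[17/25·y_n + 8/25·y_{n+1}] ⇒ (1 − 8/25z)y_{n+1} = (1 + 17/25z)y_n
  so R(z) = (1 + 17/25z)/(1 − 8/25z).

Need |R(x)|<1, x<0.
x=-0.64: |R|=0.4688
R=−1: 1+17/25x = −1+8/25x ⇒ -9/25x=2 ⇒ x=2/(-9/25)=-5.5556
Confirm numerically:
  x=-5.114: |R|=0.93971 <1
  x=-4.961: |R|=0.91728 <1
  x=-3.904: |R|=0.73567 <1
  x=-3.509: |R|=0.65294 <1
  x=-5.804: |R|=1.03130 >1
  x=-5.692: |R|=1.01741 >1
So |R|<1 on (-5.5556, 0).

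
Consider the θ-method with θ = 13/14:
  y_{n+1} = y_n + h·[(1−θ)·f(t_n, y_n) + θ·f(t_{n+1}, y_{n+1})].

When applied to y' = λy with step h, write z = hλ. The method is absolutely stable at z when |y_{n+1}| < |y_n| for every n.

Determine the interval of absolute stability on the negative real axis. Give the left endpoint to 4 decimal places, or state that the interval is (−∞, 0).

Test eqn y'=λy, z=hλ:
  y_{n+1} = y_n + z·[1/14·y_n + 13/14·y_{n+1}] ⇒ (1 − 13/14z)y_{n+1} = (1 + 1/14z)y_n
  ⇒ R(z) = (1 + 1/14z)/(1 − 13/14z).

Find x<0 with |R(x)|<1.
x=-0.9: |R|=0.5097
x=-2: |R|=0.3000
x=-10: |R|=0.0278
x=-100: |R|=0.0654
θ=13/14≥1/2 ⇒ |1+1/14x|<|1−13/14x| ∀x<0 ⇒ interval (−∞,0).

interval (−∞, 0).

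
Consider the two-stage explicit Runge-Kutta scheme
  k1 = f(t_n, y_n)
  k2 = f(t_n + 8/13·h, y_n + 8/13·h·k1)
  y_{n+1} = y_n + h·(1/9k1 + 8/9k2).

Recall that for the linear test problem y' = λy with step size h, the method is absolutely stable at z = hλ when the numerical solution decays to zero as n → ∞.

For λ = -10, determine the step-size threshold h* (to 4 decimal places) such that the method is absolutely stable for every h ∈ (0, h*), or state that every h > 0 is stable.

Test eqn y'=λy, z=hλ:
  k1=λy_n ⇒ h·k1=z·y_n;  k2=λ(1+8/13z)y_n ⇒ h·k2=z(1+8/13z)y_n
  y_{n+1}/y_n = 1 + 1/9z + 8/9z(1+8/13z) = 1 + z + 64/117z²
  so R(z) = 1 + z + 64/117z².

Boundary: |R(x)|=1, x<0.
x=-1.34: |R|=0.6422
R=1: x+64/117x²=0 ⇒ x=−117/64=-1.8281; min R=1−1/(4·64/117)=0.5430>−1
Confirm numerically:
  x=-1.713: |R|=0.89212 <1
  x=-1.647: |R|=0.83682 <1
  x=-1.532: |R|=0.75184 <1
  x=-2.026: |R|=1.21929 >1
  x=-1.895: |R|=1.06932 >1
Interval (-1.8281, 0).

(-1.8281,0); λ=-10 ⇒ h* = (117/64)/10 = 0.1828.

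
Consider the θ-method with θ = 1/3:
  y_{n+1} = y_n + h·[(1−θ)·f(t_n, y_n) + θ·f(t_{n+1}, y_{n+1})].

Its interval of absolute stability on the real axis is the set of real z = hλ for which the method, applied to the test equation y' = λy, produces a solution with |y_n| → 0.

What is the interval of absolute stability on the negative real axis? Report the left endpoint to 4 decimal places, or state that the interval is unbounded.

On y'=λy, z=hλ:
  y_{n+1} = y_n + z·[2/3·y_n + 1/3·y_{n+1}] ⇒ (1 − 1/3z)y_{n+1} = (1 + 2/3z)y_n
  R(z) = (1 + 2/3z)/(1 − 1/3z).

Find x<0 with |R(x)|<1.
x=-1.5: |R|=0.0000
R=−1: 1+2/3x = −1+1/3x ⇒ -1/3x=2 ⇒ x=2/(-1/3)=-6.0000
Confirm numerically:
  x=-5.775: |R|=0.97436 <1
  x=-3.880: |R|=0.69186 <1
  x=-2.895: |R|=0.47328 <1
  x=-2.677: |R|=0.41466 <1
  x=-6.348: |R|=1.03723 >1
  x=-6.220: |R|=1.02386 >1
  x=-6.219: |R|=1.02376 >1
Stable set (-6.0000, 0).

z∈(-6.0000,0).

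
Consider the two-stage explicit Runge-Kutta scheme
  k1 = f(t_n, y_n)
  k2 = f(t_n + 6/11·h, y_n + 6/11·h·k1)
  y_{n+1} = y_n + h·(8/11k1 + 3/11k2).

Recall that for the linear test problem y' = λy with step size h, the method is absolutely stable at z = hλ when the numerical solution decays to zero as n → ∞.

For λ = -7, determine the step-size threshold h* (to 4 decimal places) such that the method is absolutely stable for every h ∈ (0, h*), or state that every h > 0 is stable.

(-6.7222,0); λ=-7 ⇒ h* = (121/18)/7 = 0.9603.

With y'=λy (z=hλ):
  k1=λy_n ⇒ h·k1=z·y_n;  k2=λ(1+6/11z)y_n ⇒ h·k2=z(1+6/11z)y_n
  y_{n+1}/y_n = 1 + 8/11z + 3/11z(1+6/11z) = 1 + z + 18/121z²
  so R(z) = 1 + z + 18/121z².

Need |R(x)|<1, x<0.
x=-0.87: |R|=0.2426
R=1: x+18/121x²=0 ⇒ x=−121/18=-6.7222; min R=1−1/(4·18/121)=-0.6806>−1
Confirm numerically:
  x=-5.814: |R|=0.21449 <1
  x=-4.843: |R|=0.35388 <1
  x=-3.743: |R|=0.65886 <1
  x=-7.252: |R|=1.57153 >1
  x=-6.859: |R|=1.13956 >1
Interval (-6.7222, 0).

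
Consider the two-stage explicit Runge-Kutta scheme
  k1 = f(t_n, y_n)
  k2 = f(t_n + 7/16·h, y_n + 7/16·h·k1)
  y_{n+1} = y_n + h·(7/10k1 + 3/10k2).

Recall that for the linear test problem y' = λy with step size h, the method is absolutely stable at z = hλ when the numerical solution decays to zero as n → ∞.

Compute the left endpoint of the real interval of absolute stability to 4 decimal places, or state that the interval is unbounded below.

z* = -7.6190.

Test eqn y'=λy, z=hλ:
  k1=λy_n ⇒ h·k1=z·y_n;  k2=λ(1+7/16z)y_n ⇒ h·k2=z(1+7/16z)y_n
  y_{n+1}/y_n = 1 + 7/10z + 3/10z(1+7/16z) = 1 + z + 21/160z²
  so R(z) = 1 + z + 21/160z².

Boundary: |R(x)|=1, x<0.
x=-1.23: |R|=0.0314
R=1: x+21/160x²=0 ⇒ x=−160/21=-7.6190; min R=1−1/(4·21/160)=-0.9048>−1
Confirm numerically:
  x=-5.604: |R|=0.48212 <1
  x=-4.458: |R|=0.84957 <1
  x=-4.275: |R|=0.87632 <1
  x=-4.206: |R|=0.88413 <1
  x=-8.094: |R|=1.50456 >1
  x=-7.809: |R|=1.19469 >1
  x=-7.656: |R|=1.03713 >1
Stable set (-7.6190, 0).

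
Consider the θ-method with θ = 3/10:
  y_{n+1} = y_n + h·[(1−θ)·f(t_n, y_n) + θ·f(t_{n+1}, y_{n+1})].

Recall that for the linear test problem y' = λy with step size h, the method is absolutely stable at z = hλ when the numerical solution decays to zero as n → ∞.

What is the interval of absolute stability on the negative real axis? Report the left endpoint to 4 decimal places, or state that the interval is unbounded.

With y'=λy (z=hλ):
  y_{n+1} = y_n + z·[7/10·y_n + 3/10·y_{n+1}] ⇒ (1 − 3/10z)y_{n+1} = (1 + 7/10z)y_n
  R(z) = (1 + 7/10z)/(1 − 3/10z).

Boundary: |R(x)|=1, x<0.
x=-1.52: |R|=0.0440
R=−1: 1+7/10x = −1+3/10x ⇒ -2/5x=2 ⇒ x=2/(-2/5)=-5.0000
Confirm numerically:
  x=-4.940: |R|=0.99033 <1
  x=-4.208: |R|=0.85997 <1
  x=-2.120: |R|=0.29584 <1
  x=-5.369: |R|=1.05654 >1
  x=-5.354: |R|=1.05433 >1
  x=-5.182: |R|=1.02850 >1
Interval (-5.0000, 0).

z∈(-5.0000,0).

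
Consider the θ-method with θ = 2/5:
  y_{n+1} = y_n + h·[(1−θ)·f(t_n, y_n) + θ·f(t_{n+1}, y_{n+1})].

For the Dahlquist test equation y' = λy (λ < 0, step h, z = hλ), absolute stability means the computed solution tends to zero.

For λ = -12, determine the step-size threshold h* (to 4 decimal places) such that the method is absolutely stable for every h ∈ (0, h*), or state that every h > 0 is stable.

Test eqn y'=λy, z=hλ:
  y_{n+1} = y_n + z·[3/5·y_n + 2/5·y_{n+1}] ⇒ (1 − 2/5z)y_{n+1} = (1 + 3/5z)y_n
  ⇒ R(z) = (1 + 3/5z)/(1 − 2/5z).

Boundary: |R(x)|=1, x<0.
x=-0.68: |R|=0.4654
R=−1: 1+3/5x = −1+2/5x ⇒ -1/5x=2 ⇒ x=2/(-1/5)=-10.0000
Confirm numerically:
  x=-8.858: |R|=0.94973 <1
  x=-8.505: |R|=0.93208 <1
  x=-5.110: |R|=0.67871 <1
  x=-10.561: |R|=1.02148 >1
  x=-10.498: |R|=1.01916 >1
  x=-10.220: |R|=1.00865 >1
So |R|<1 on (-10.0000, 0).

(-10.0000,0); λ=-12 ⇒ h* = (10)/12 = 0.8333.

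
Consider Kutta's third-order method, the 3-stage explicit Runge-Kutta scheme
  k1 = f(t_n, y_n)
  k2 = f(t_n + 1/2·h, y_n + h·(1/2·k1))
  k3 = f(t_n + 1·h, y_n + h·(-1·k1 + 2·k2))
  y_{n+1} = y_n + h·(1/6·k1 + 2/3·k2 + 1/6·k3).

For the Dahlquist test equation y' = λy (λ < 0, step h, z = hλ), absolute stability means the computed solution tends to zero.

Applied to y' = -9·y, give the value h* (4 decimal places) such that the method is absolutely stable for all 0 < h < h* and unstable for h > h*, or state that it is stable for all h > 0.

Set f=λy, z=hλ:
  order 3, 3-stage ⇒ R(z)=1+z+z^2/2+z^3/6
  (e.g. R(-0.31)=0.73308, |R|=0.73308)

Find x<0 with |R(x)|<1.
x=-0.31: |R|=0.7331
|R(-2.81)|=1.5600 |R(-1.96)|=0.2941 |R(-0.79)|=0.4399
Bisect:
  x_lo=-3.1379 |R|=2.3643  x_hi=-0.2257 |R|=0.7979
  mid=-1.68180 |R|=0.06039 →hi
  mid=-2.40986 |R|=0.83866 →hi
  mid=-2.77389 |R|=1.48393 →lo
  mid=-2.59188 |R|=1.13493 →lo
  mid=-2.50087 |R|=0.98058 →hi
  mid=-2.54637 |R|=1.05615 →lo
  mid=-2.52362 |R|=1.01797 →lo
  mid=-2.51225 |R|=0.99918 →hi
  mid=-2.51793 |R|=1.00855 →lo
  ...
  [-2.51278,-2.51260] ⇒ x*=-2.5127
So |R|<1 on (-2.5127, 0).

(-2.5127,0); λ=-9 ⇒ h* = 0.2792.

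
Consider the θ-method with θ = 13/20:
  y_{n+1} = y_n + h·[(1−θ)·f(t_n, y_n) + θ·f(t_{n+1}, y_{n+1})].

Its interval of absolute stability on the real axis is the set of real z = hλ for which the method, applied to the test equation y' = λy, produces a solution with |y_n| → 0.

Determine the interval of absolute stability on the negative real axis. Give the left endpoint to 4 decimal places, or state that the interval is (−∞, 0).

Test eqn y'=λy, z=hλ:
  y_{n+1} = y_n + z·[7/20·y_n + 13/20·y_{n+1}] ⇒ (1 − 13/20z)y_{n+1} = (1 + 7/20z)y_n
  so R(z) = (1 + 7/20z)/(1 − 13/20z).

Boundary: |R(x)|=1, x<0.
x=-1.03: |R|=0.3830
x=-2: |R|=0.1304
x=-10: |R|=0.3333
x=-100: |R|=0.5152
θ=13/20≥1/2 ⇒ |1+7/20x|<|1−13/20x| ∀x<0 ⇒ stable on all of ℝ⁻.

interval (−∞, 0).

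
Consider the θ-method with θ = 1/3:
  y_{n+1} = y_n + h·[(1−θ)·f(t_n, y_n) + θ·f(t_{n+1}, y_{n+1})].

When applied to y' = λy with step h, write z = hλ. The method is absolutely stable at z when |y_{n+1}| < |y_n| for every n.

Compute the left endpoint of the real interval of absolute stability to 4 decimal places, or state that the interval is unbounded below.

On y'=λy, z=hλ:
  y_{n+1} = y_n + z·[2/3·y_n + 1/3·y_{n+1}] ⇒ (1 − 1/3z)y_{n+1} = (1 + 2/3z)y_n
  so R(z) = (1 + 2/3z)/(1 − 1/3z).

Need |R(x)|<1, x<0.
x=-1.78: |R|=0.1172
R=−1: 1+2/3x = −1+1/3x ⇒ -1/3x=2 ⇒ x=2/(-1/3)=-6.0000
Confirm numerically:
  x=-5.088: |R|=0.88724 <1
  x=-3.997: |R|=0.71373 <1
  x=-3.762: |R|=0.66903 <1
  x=-2.994: |R|=0.49850 <1
  x=-6.466: |R|=1.04923 >1
  x=-6.372: |R|=1.03969 >1
  x=-6.247: |R|=1.02671 >1
Stable set (-6.0000, 0).

z* = -6.0000.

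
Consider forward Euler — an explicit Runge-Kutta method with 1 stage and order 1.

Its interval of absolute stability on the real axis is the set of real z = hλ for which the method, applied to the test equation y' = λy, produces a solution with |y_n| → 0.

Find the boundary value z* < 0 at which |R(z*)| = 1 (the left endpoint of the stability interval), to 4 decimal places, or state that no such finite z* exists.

z* = -2.0000.

On y'=λy, z=hλ:
  order 1, 1-stage ⇒ R(z)=1+z
  (e.g. R(-1.63)=-0.63000, |R|=0.63000)

Find x<0 with |R(x)|<1.
x=-1.63: |R|=0.6300
|R(-1.7)|=0.7000 |R(-1.22)|=0.2200 |R(-0.9)|=0.1000
Bisect:
  x_lo=-2.8471 |R|=1.8471  x_hi=-0.2077 |R|=0.7923
  mid=-1.52743 |R|=0.52743 →hi
  mid=-2.18729 |R|=1.18729 →lo
  mid=-1.85736 |R|=0.85736 →hi
  mid=-2.02233 |R|=1.02233 →lo
  mid=-1.93984 |R|=0.93984 →hi
  mid=-1.98108 |R|=0.98108 →hi
  mid=-2.00170 |R|=1.00170 →lo
  mid=-1.99139 |R|=0.99139 →hi
  mid=-1.99655 |R|=0.99655 →hi
  ...
  [-2.00009,-1.99993] ⇒ x*=-2.0000
Stable set (-2.0000, 0).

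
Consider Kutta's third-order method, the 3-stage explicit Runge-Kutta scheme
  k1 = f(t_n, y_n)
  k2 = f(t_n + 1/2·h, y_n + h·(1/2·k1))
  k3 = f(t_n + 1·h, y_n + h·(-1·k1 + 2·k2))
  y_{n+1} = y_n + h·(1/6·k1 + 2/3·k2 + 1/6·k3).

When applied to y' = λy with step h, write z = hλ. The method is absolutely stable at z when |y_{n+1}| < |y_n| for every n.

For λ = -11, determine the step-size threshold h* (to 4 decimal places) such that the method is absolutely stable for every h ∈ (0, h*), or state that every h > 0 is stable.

(-2.5127,0); λ=-11 ⇒ h* = 0.2284.

Set f=λy, z=hλ:
  order 3, 3-stage ⇒ R(z)=1+z+z^2/2+z^3/6
  (e.g. R(-1.02)=0.32333, |R|=0.32333)

Need |R(x)|<1, x<0.
x=-1.02: |R|=0.3233
|R(-2.65)|=1.2404 |R(-2.15)|=0.4951 |R(-1.76)|=0.1198
Bisect:
  x_lo=-3.2128 |R|=2.5788  x_hi=-0.3115 |R|=0.7320
  mid=-1.76215 |R|=0.12152 →hi
  mid=-2.48746 |R|=0.95891 →hi
  mid=-2.85012 |R|=1.64720 →lo
  mid=-2.66879 |R|=1.27562 →lo
  mid=-2.57812 |R|=1.11078 →lo
  mid=-2.53279 |R|=1.03327 →lo
  mid=-2.51013 |R|=0.99570 →hi
  mid=-2.52146 |R|=1.01439 →lo
  mid=-2.51579 |R|=1.00502 →lo
  ...
  [-2.51278,-2.51261] ⇒ x*=-2.5127
So |R|<1 on (-2.5127, 0).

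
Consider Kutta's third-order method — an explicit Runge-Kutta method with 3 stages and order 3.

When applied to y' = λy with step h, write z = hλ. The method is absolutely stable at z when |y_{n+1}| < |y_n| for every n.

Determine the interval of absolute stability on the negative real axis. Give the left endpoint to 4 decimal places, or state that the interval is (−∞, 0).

(-2.5127, 0).

Set f=λy, z=hλ:
  order 3, 3-stage ⇒ R(z)=1+z+z^2/2+z^3/6
  (e.g. R(-0.49)=0.61044, |R|=0.61044)

Solve |R(x)|<1 on ℝ⁻.
x=-0.49: |R|=0.6104
|R(-1.99)|=0.3234 |R(-1.69)|=0.0664 |R(-1.09)|=0.2882
Bisect:
  x_lo=-3.3834 |R|=3.1148  x_hi=-0.1588 |R|=0.8531
  mid=-1.77109 |R|=0.12862 →hi
  mid=-2.57722 |R|=1.10921 →lo
  mid=-2.17416 |R|=0.52354 →hi
  mid=-2.37569 |R|=0.78843 →hi
  mid=-2.47646 |R|=0.94132 →hi
  mid=-2.52684 |R|=1.02333 →lo
  mid=-2.50165 |R|=0.98185 →hi
  mid=-2.51425 |R|=1.00247 →lo
  mid=-2.50795 |R|=0.99213 →hi
  mid=-2.51110 |R|=0.99729 →hi
  ...
  [-2.51287,-2.51267] ⇒ x*=-2.5127
So |R|<1 on (-2.5127, 0).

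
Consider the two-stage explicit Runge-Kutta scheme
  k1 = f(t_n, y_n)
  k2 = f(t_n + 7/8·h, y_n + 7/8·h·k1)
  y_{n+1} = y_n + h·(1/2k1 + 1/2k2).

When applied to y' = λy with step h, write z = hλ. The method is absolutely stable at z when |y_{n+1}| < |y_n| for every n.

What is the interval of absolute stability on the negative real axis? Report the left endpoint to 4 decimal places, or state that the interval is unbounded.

(-2.2857, 0).

On y'=λy, z=hλ:
  k1=λy_n ⇒ h·k1=z·y_n;  k2=λ(1+7/8z)y_n ⇒ h·k2=z(1+7/8z)y_n
  y_{n+1}/y_n = 1 + 1/2z + 1/2z(1+7/8z) = 1 + z + 7/16z²
  Hence R(z) = 1 + z + 7/16z².

Find x<0 with |R(x)|<1.
x=-0.86: |R|=0.4636
R=1: x+7/16x²=0 ⇒ x=−16/7=-2.2857; min R=1−1/(4·7/16)=0.4286>−1
Confirm numerically:
  x=-1.866: |R|=0.65736 <1
  x=-1.506: |R|=0.48627 <1
  x=-1.439: |R|=0.46694 <1
  x=-2.611: |R|=1.37158 >1
  x=-2.515: |R|=1.25229 >1
Stable set (-2.2857, 0).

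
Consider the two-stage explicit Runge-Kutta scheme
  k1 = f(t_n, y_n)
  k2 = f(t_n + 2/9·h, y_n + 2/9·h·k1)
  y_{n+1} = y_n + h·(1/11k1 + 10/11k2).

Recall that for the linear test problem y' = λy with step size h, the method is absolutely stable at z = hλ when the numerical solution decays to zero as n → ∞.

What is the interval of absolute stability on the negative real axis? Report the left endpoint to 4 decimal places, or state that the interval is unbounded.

z∈(-4.9500,0).

Test eqn y'=λy, z=hλ:
  k1=λy_n ⇒ h·k1=z·y_n;  k2=λ(1+2/9z)y_n ⇒ h·k2=z(1+2/9z)y_n
  y_{n+1}/y_n = 1 + 1/11z + 10/11z(1+2/9z) = 1 + z + 20/99z²
  R(z) = 1 + z + 20/99z².

Boundary: |R(x)|=1, x<0.
x=-1.64: |R|=0.0966
R=1: x+20/99x²=0 ⇒ x=−99/20=-4.9500; min R=1−1/(4·20/99)=-0.2375>−1
Confirm numerically:
  x=-4.566: |R|=0.64579 <1
  x=-2.815: |R|=0.21415 <1
  x=-2.789: |R|=0.21758 <1
  x=-5.514: |R|=1.62826 >1
  x=-5.349: |R|=1.43116 >1
  x=-5.270: |R|=1.34069 >1
Stable set (-4.9500, 0).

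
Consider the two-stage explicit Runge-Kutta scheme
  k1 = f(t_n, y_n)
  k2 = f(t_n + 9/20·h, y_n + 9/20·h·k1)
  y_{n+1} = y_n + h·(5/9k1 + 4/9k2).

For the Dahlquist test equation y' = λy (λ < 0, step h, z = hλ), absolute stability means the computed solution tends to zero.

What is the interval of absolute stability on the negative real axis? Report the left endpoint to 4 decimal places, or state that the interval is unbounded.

With y'=λy (z=hλ):
  k1=λy_n ⇒ h·k1=z·y_n;  k2=λ(1+9/20z)y_n ⇒ h·k2=z(1+9/20z)y_n
  y_{n+1}/y_n = 1 + 5/9z + 4/9z(1+9/20z) = 1 + z + 1/5z²
  Hence R(z) = 1 + z + 1/5z².

Need |R(x)|<1, x<0.
x=-1.13: |R|=0.1254
R=1: x+1/5x²=0 ⇒ x=−5=-5.0000; min R=1−1/(4·1/5)=-0.2500>−1
Confirm numerically:
  x=-4.561: |R|=0.59954 <1
  x=-3.547: |R|=0.03076 <1
  x=-3.505: |R|=0.04799 <1
  x=-3.288: |R|=0.12581 <1
  x=-5.406: |R|=1.43897 >1
  x=-5.125: |R|=1.12813 >1
  x=-5.101: |R|=1.10304 >1
Interval (-5.0000, 0).

z∈(-5.0000,0).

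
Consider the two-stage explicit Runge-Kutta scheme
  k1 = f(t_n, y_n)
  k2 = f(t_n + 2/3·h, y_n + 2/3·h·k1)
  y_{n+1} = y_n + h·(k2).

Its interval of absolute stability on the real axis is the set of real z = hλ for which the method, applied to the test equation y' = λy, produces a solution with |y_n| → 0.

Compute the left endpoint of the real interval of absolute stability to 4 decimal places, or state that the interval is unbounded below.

z* = -1.5000.

Set f=λy, z=hλ:
  k1=λy_n ⇒ h·k1=z·y_n;  k2=λ(1+2/3z)y_n ⇒ h·k2=z(1+2/3z)y_n
  y_{n+1}/y_n = 1 + z(1+2/3z) = 1 + z + 2/3z²
  ⇒ R(z) = 1 + z + 2/3z².

Find x<0 with |R(x)|<1.
x=-1.48: |R|=0.9803
R=1: x+2/3x²=0 ⇒ x=−3/2=-1.5000; min R=1−1/(4·2/3)=0.6250>−1
Confirm numerically:
  x=-1.149: |R|=0.73113 <1
  x=-1.136: |R|=0.72433 <1
  x=-1.112: |R|=0.71236 <1
  x=-1.766: |R|=1.31317 >1
  x=-1.639: |R|=1.15188 >1
  x=-1.524: |R|=1.02438 >1
Stable set (-1.5000, 0).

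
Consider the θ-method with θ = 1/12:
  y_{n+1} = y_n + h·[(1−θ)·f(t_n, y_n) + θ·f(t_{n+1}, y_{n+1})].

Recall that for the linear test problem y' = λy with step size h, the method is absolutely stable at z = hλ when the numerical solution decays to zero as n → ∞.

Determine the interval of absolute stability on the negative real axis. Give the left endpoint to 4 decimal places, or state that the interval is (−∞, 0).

Set f=λy, z=hλ:
  y_{n+1} = y_n + z·[11/12·y_n + 1/12·y_{n+1}] ⇒ (1 − 1/12z)y_{n+1} = (1 + 11/12z)y_n
  R(z) = (1 + 11/12z)/(1 − 1/12z).

Find x<0 with |R(x)|<1.
x=-1.54: |R|=0.3648
R=−1: 1+11/12x = −1+1/12x ⇒ -5/6x=2 ⇒ x=2/(-5/6)=-2.4000
Confirm numerically:
  x=-2.294: |R|=0.92584 <1
  x=-1.465: |R|=0.30561 <1
  x=-1.194: |R|=0.08595 <1
  x=-1.155: |R|=0.05359 <1
  x=-2.746: |R|=1.23464 >1
  x=-2.701: |R|=1.20475 >1
So |R|<1 on (-2.4000, 0).

z∈(-2.4000,0).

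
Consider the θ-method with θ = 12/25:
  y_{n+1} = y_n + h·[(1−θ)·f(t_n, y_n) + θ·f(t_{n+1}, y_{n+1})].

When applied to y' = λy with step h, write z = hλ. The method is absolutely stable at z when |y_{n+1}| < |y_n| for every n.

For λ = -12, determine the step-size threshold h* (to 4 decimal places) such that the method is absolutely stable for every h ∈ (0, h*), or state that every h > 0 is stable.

Test eqn y'=λy, z=hλ:
  y_{n+1} = y_n + z·[13/25·y_n + 12/25·y_{n+1}] ⇒ (1 − 12/25z)y_{n+1} = (1 + 13/25z)y_n
  so R(z) = (1 + 13/25z)/(1 − 12/25z).

Need |R(x)|<1, x<0.
x=-1.14: |R|=0.2632
R=−1: 1+13/25x = −1+12/25x ⇒ -1/25x=2 ⇒ x=2/(-1/25)=-50.0000
Confirm numerically:
  x=-47.891: |R|=0.99648 <1
  x=-36.615: |R|=0.97118 <1
  x=-35.900: |R|=0.96907 <1
  x=-24.615: |R|=0.92077 <1
  x=-50.442: |R|=1.00070 >1
  x=-50.416: |R|=1.00066 >1
  x=-50.227: |R|=1.00036 >1
Stable set (-50.0000, 0).

(-50.0000,0); λ=-12 ⇒ h* = (50)/12 = 4.1667.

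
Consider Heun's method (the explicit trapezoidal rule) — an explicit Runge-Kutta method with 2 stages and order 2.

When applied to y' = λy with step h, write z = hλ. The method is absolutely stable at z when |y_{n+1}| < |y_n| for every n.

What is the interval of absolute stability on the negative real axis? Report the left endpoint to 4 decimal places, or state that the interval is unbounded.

z∈(-2.0000,0).

Set f=λy, z=hλ:
  order 2, 2-stage ⇒ R(z)=1+z+z^2/2
  (e.g. R(-1.8)=0.82000, |R|=0.82000)

Solve |R(x)|<1 on ℝ⁻.
x=-1.8: |R|=0.8200
|R(-1.23)|=0.5264 |R(-1.09)|=0.5040 |R(-0.69)|=0.5481
Bisect:
  x_lo=-2.3953 |R|=1.4734  x_hi=-0.1635 |R|=0.8498
  mid=-1.27942 |R|=0.53904 →hi
  mid=-1.83735 |R|=0.85058 →hi
  mid=-2.11632 |R|=1.12309 →lo
  mid=-1.97684 |R|=0.97711 →hi
  mid=-2.04658 |R|=1.04766 →lo
  mid=-2.01171 |R|=1.01178 →lo
  mid=-1.99427 |R|=0.99429 →hi
  mid=-2.00299 |R|=1.00299 →lo
  ...
  [-2.00013,-1.99999] ⇒ x*=-2.0000
Interval (-2.0000, 0).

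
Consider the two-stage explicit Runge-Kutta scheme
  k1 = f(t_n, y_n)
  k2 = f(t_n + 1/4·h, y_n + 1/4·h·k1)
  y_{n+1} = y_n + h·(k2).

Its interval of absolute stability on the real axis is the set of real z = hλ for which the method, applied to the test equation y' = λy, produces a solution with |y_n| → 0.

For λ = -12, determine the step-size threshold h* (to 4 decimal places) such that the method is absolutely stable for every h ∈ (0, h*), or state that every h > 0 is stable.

(-4.0000,0); λ=-12 ⇒ h* = (4)/12 = 0.3333.

Set f=λy, z=hλ:
  k1=λy_n ⇒ h·k1=z·y_n;  k2=λ(1+1/4z)y_n ⇒ h·k2=z(1+1/4z)y_n
  y_{n+1}/y_n = 1 + z(1+1/4z) = 1 + z + 1/4z²
  R(z) = 1 + z + 1/4z².

Need |R(x)|<1, x<0.
x=-1.01: |R|=0.2450
R=1: x+1/4x²=0 ⇒ x=−4=-4.0000; min R=1−1/(4·1/4)=0.0000>−1
Confirm numerically:
  x=-3.945: |R|=0.94576 <1
  x=-2.211: |R|=0.01113 <1
  x=-2.068: |R|=0.00116 <1
  x=-2.056: |R|=0.00078 <1
  x=-4.538: |R|=1.61036 >1
  x=-4.254: |R|=1.27013 >1
Interval (-4.0000, 0).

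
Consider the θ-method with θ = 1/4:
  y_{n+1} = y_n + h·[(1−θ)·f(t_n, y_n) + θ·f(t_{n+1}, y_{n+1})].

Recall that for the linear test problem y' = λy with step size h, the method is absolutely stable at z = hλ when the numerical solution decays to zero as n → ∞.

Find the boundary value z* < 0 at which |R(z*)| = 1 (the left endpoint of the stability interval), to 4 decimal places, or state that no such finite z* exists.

Test eqn y'=λy, z=hλ:
  y_{n+1} = y_n + z·[3/4·y_n + 1/4·y_{n+1}] ⇒ (1 − 1/4z)y_{n+1} = (1 + 3/4z)y_n
  ⇒ R(z) = (1 + 3/4z)/(1 − 1/4z).

Find x<0 with |R(x)|<1.
x=-1.61: |R|=0.1480
R=−1: 1+3/4x = −1+1/4x ⇒ -1/2x=2 ⇒ x=2/(-1/2)=-4.0000
Confirm numerically:
  x=-3.714: |R|=0.92585 <1
  x=-3.506: |R|=0.86837 <1
  x=-2.186: |R|=0.41351 <1
  x=-4.541: |R|=1.12668 >1
  x=-4.348: |R|=1.08337 >1
  x=-4.116: |R|=1.02859 >1
Interval (-4.0000, 0).

left endpoint -4.0000.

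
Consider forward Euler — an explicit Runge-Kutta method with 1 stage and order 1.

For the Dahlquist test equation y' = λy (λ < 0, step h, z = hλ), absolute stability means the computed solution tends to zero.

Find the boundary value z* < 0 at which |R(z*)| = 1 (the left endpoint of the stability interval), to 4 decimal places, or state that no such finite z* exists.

z* = -2.0000.

Set f=λy, z=hλ:
  order 1, 1-stage ⇒ R(z)=1+z
  (e.g. R(-0.96)=0.04000, |R|=0.04000)

Need |R(x)|<1, x<0.
x=-0.96: |R|=0.0400
|R(-1.31)|=0.3100 |R(-1.28)|=0.2800 |R(-0.6)|=0.4000
Bisect:
  x_lo=-2.7124 |R|=1.7124  x_hi=-0.1051 |R|=0.8949
  mid=-1.40879 |R|=0.40879 →hi
  mid=-2.06061 |R|=1.06061 →lo
  mid=-1.73470 |R|=0.73470 →hi
  mid=-1.89766 |R|=0.89766 →hi
  mid=-1.97913 |R|=0.97913 →hi
  mid=-2.01987 |R|=1.01987 →lo
  mid=-1.99950 |R|=0.99950 →hi
  mid=-2.00969 |R|=1.00969 →lo
  mid=-2.00460 |R|=1.00460 →lo
  ...
  [-2.00014,-1.99998] ⇒ x*=-2.0000
Interval (-2.0000, 0).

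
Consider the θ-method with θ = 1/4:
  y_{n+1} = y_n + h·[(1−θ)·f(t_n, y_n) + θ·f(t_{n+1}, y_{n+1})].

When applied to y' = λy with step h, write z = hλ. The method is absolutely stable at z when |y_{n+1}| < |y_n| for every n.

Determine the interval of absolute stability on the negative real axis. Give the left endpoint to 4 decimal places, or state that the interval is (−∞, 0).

(-4.0000, 0).

Test eqn y'=λy, z=hλ:
  y_{n+1} = y_n + z·[3/4·y_n + 1/4·y_{n+1}] ⇒ (1 − 1/4z)y_{n+1} = (1 + 3/4z)y_n
  Hence R(z) = (1 + 3/4z)/(1 − 1/4z).

Boundary: |R(x)|=1, x<0.
x=-1.45: |R|=0.0642
R=−1: 1+3/4x = −1+1/4x ⇒ -1/2x=2 ⇒ x=2/(-1/2)=-4.0000
Confirm numerically:
  x=-3.737: |R|=0.93201 <1
  x=-3.194: |R|=0.77592 <1
  x=-1.826: |R|=0.25369 <1
  x=-4.533: |R|=1.12493 >1
  x=-4.268: |R|=1.06483 >1
So |R|<1 on (-4.0000, 0).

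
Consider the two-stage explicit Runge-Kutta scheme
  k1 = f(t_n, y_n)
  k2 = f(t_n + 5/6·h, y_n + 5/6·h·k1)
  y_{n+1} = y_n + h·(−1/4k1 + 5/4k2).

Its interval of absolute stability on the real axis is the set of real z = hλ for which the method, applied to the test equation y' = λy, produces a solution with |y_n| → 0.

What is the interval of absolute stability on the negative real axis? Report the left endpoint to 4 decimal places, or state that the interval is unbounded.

On y'=λy, z=hλ:
  k1=λy_n ⇒ h·k1=z·y_n;  k2=λ(1+5/6z)y_n ⇒ h·k2=z(1+5/6z)y_n
  y_{n+1}/y_n = 1 − 1/4z + 5/4z(1+5/6z) = 1 + z + 25/24z²
  ⇒ R(z) = 1 + z + 25/24z².

Find x<0 with |R(x)|<1.
x=-1.49: |R|=1.8226
R=1: x+25/24x²=0 ⇒ x=−24/25=-0.9600; min R=1−1/(4·25/24)=0.7600>−1
Confirm numerically:
  x=-0.923: |R|=0.96443 <1
  x=-0.534: |R|=0.76304 <1
  x=-0.483: |R|=0.76001 <1
  x=-1.385: |R|=1.61315 >1
  x=-1.310: |R|=1.47760 >1
So |R|<1 on (-0.9600, 0).

z∈(-0.9600,0).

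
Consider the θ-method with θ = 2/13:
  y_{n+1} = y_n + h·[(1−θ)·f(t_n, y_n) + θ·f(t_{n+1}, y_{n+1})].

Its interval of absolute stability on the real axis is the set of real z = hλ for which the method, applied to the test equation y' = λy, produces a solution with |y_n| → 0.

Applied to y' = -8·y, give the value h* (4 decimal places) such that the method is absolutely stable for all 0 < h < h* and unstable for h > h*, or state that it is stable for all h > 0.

Test eqn y'=λy, z=hλ:
  y_{n+1} = y_n + z·[11/13·y_n + 2/13·y_{n+1}] ⇒ (1 − 2/13z)y_{n+1} = (1 + 11/13z)y_n
  Hence R(z) = (1 + 11/13z)/(1 − 2/13z).

Boundary: |R(x)|=1, x<0.
x=-1.3: |R|=0.0833
R=−1: 1+11/13x = −1+2/13x ⇒ -9/13x=2 ⇒ x=2/(-9/13)=-2.8889
Confirm numerically:
  x=-2.831: |R|=0.97208 <1
  x=-2.811: |R|=0.96236 <1
  x=-1.899: |R|=0.46964 <1
  x=-3.304: |R|=1.19053 >1
So |R|<1 on (-2.8889, 0).

(-2.8889,0); λ=-8 ⇒ h* = (26/9)/8 = 0.3611.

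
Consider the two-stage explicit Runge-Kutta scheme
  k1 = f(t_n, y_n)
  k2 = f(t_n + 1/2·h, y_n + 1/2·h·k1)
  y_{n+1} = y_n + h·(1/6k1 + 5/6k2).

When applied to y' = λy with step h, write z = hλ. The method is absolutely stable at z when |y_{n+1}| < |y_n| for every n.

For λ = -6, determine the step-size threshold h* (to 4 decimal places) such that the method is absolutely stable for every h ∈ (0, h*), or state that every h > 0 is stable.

(-2.4000,0); λ=-6 ⇒ h* = (12/5)/6 = 0.4000.

Set f=λy, z=hλ:
  k1=λy_n ⇒ h·k1=z·y_n;  k2=λ(1+1/2z)y_n ⇒ h·k2=z(1+1/2z)y_n
  y_{n+1}/y_n = 1 + 1/6z + 5/6z(1+1/2z) = 1 + z + 5/12z²
  so R(z) = 1 + z + 5/12z².

Need |R(x)|<1, x<0.
x=-0.32: |R|=0.7227
R=1: x+5/12x²=0 ⇒ x=−12/5=-2.4000; min R=1−1/(4·5/12)=0.4000>−1
Confirm numerically:
  x=-2.084: |R|=0.72561 <1
  x=-1.693: |R|=0.50127 <1
  x=-1.324: |R|=0.40641 <1
  x=-1.137: |R|=0.40165 <1
  x=-2.889: |R|=1.58863 >1
  x=-2.783: |R|=1.44412 >1
  x=-2.779: |R|=1.43885 >1
So |R|<1 on (-2.4000, 0).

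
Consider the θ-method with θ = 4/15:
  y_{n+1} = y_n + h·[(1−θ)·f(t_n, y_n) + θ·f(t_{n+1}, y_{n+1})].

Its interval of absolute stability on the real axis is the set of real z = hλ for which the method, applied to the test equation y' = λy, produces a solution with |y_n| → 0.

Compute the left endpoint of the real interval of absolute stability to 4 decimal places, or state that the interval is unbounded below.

z* = -4.2857.

On y'=λy, z=hλ:
  y_{n+1} = y_n + z·[11/15·y_n + 4/15·y_{n+1}] ⇒ (1 − 4/15z)y_{n+1} = (1 + 11/15z)y_n
  R(z) = (1 + 11/15z)/(1 − 4/15z).

Find x<0 with |R(x)|<1.
x=-1.5: |R|=0.0714
R=−1: 1+11/15x = −1+4/15x ⇒ -7/15x=2 ⇒ x=2/(-7/15)=-4.2857
Confirm numerically:
  x=-3.251: |R|=0.74136 <1
  x=-2.860: |R|=0.62254 <1
  x=-2.549: |R|=0.51750 <1
  x=-1.901: |R|=0.26150 <1
  x=-4.584: |R|=1.06263 >1
  x=-4.513: |R|=1.04814 >1
  x=-4.413: |R|=1.02729 >1
Interval (-4.2857, 0).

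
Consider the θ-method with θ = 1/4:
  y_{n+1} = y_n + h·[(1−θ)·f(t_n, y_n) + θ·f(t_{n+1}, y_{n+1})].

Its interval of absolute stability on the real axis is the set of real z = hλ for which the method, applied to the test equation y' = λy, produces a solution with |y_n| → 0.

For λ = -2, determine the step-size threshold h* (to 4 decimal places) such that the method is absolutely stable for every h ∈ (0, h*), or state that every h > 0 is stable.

(-4.0000,0); λ=-2 ⇒ h* = (4)/2 = 2.0000.

Set f=λy, z=hλ:
  y_{n+1} = y_n + z·[3/4·y_n + 1/4·y_{n+1}] ⇒ (1 − 1/4z)y_{n+1} = (1 + 3/4z)y_n
  R(z) = (1 + 3/4z)/(1 − 1/4z).

Solve |R(x)|<1 on ℝ⁻.
x=-1.52: |R|=0.1014
R=−1: 1+3/4x = −1+1/4x ⇒ -1/2x=2 ⇒ x=2/(-1/2)=-4.0000
Confirm numerically:
  x=-3.641: |R|=0.90603 <1
  x=-3.445: |R|=0.85091 <1
  x=-2.921: |R|=0.68820 <1
  x=-1.621: |R|=0.15353 <1
  x=-4.360: |R|=1.08612 >1
  x=-4.290: |R|=1.06996 >1
  x=-4.205: |R|=1.04997 >1
Stable set (-4.0000, 0).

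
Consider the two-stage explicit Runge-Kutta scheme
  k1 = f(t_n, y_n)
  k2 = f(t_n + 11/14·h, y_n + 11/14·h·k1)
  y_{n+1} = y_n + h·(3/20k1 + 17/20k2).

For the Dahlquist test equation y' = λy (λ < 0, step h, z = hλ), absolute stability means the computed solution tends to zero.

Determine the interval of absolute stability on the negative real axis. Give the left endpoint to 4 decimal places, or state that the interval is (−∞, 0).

With y'=λy (z=hλ):
  k1=λy_n ⇒ h·k1=z·y_n;  k2=λ(1+11/14z)y_n ⇒ h·k2=z(1+11/14z)y_n
  y_{n+1}/y_n = 1 + 3/20z + 17/20z(1+11/14z) = 1 + z + 187/280z²
  Hence R(z) = 1 + z + 187/280z².

Need |R(x)|<1, x<0.
x=-0.98: |R|=0.6614
R=1: x+187/280x²=0 ⇒ x=−280/187=-1.4973; min R=1−1/(4·187/280)=0.6257>−1
Confirm numerically:
  x=-1.384: |R|=0.89525 <1
  x=-0.956: |R|=0.65438 <1
  x=-0.801: |R|=0.62750 <1
  x=-2.034: |R|=1.72903 >1
  x=-1.698: |R|=1.22757 >1
So |R|<1 on (-1.4973, 0).

z∈(-1.4973,0).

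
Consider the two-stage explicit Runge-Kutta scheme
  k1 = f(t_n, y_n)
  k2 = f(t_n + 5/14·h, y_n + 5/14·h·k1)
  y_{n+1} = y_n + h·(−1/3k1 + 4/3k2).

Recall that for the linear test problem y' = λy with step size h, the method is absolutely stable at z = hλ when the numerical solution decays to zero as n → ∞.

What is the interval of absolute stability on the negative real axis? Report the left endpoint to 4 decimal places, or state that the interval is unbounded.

Set f=λy, z=hλ:
  k1=λy_n ⇒ h·k1=z·y_n;  k2=λ(1+5/14z)y_n ⇒ h·k2=z(1+5/14z)y_n
  y_{n+1}/y_n = 1 − 1/3z + 4/3z(1+5/14z) = 1 + z + 10/21z²
  ⇒ R(z) = 1 + z + 10/21z².

Boundary: |R(x)|=1, x<0.
x=-1: |R|=0.4762
R=1: x+10/21x²=0 ⇒ x=−21/10=-2.1000; min R=1−1/(4·10/21)=0.4750>−1
Confirm numerically:
  x=-1.411: |R|=0.53706 <1
  x=-1.205: |R|=0.48644 <1
  x=-0.934: |R|=0.48141 <1
  x=-0.868: |R|=0.49077 <1
  x=-2.500: |R|=1.47619 >1
  x=-2.463: |R|=1.42575 >1
Interval (-2.1000, 0).

z∈(-2.1000,0).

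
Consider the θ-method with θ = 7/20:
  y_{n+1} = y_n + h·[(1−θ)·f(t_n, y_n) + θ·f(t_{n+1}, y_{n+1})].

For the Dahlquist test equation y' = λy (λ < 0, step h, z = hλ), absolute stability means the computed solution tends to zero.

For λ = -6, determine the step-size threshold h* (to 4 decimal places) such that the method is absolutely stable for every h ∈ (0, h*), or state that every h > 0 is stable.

(-6.6667,0); λ=-6 ⇒ h* = (20/3)/6 = 1.1111.

Set f=λy, z=hλ:
  y_{n+1} = y_n + z·[13/20·y_n + 7/20·y_{n+1}] ⇒ (1 − 7/20z)y_{n+1} = (1 + 13/20z)y_n
  R(z) = (1 + 13/20z)/(1 − 7/20z).

Find x<0 with |R(x)|<1.
x=-1.66: |R|=0.0500
R=−1: 1+13/20x = −1+7/20x ⇒ -3/10x=2 ⇒ x=2/(-3/10)=-6.6667
Confirm numerically:
  x=-5.312: |R|=0.85786 <1
  x=-5.138: |R|=0.83611 <1
  x=-4.107: |R|=0.68496 <1
  x=-3.278: |R|=0.52657 <1
  x=-7.229: |R|=1.04779 >1
  x=-6.790: |R|=1.01096 >1
  x=-6.729: |R|=1.00557 >1
Stable set (-6.6667, 0).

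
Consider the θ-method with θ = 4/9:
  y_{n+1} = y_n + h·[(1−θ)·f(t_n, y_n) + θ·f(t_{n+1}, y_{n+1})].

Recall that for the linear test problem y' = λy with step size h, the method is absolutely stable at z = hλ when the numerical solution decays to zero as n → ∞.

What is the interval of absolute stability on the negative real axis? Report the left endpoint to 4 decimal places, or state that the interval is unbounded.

z∈(-18.0000,0).

Test eqn y'=λy, z=hλ:
  y_{n+1} = y_n + z·[5/9·y_n + 4/9·y_{n+1}] ⇒ (1 − 4/9z)y_{n+1} = (1 + 5/9z)y_n
  Hence R(z) = (1 + 5/9z)/(1 − 4/9z).

Boundary: |R(x)|=1, x<0.
x=-1.34: |R|=0.1602
R=−1: 1+5/9x = −1+4/9x ⇒ -1/9x=2 ⇒ x=2/(-1/9)=-18.0000
Confirm numerically:
  x=-15.181: |R|=0.95957 <1
  x=-13.644: |R|=0.93148 <1
  x=-10.738: |R|=0.86022 <1
  x=-18.432: |R|=1.00522 >1
  x=-18.346: |R|=1.00420 >1
  x=-18.162: |R|=1.00198 >1
So |R|<1 on (-18.0000, 0).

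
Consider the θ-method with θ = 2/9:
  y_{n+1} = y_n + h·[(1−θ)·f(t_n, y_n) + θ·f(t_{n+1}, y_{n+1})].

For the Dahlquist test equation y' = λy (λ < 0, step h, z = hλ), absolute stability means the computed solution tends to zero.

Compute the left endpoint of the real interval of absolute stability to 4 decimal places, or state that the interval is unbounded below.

z* = -3.6000.

Test eqn y'=λy, z=hλ:
  y_{n+1} = y_n + z·[7/9·y_n + 2/9·y_{n+1}] ⇒ (1 − 2/9z)y_{n+1} = (1 + 7/9z)y_n
  ⇒ R(z) = (1 + 7/9z)/(1 − 2/9z).

Boundary: |R(x)|=1, x<0.
x=-1.12: |R|=0.1032
R=−1: 1+7/9x = −1+2/9x ⇒ -5/9x=2 ⇒ x=2/(-5/9)=-3.6000
Confirm numerically:
  x=-3.576: |R|=0.99257 <1
  x=-3.177: |R|=0.86225 <1
  x=-1.990: |R|=0.37982 <1
  x=-1.703: |R|=0.23545 <1
  x=-3.776: |R|=1.05317 >1
  x=-3.713: |R|=1.03440 >1
Interval (-3.6000, 0).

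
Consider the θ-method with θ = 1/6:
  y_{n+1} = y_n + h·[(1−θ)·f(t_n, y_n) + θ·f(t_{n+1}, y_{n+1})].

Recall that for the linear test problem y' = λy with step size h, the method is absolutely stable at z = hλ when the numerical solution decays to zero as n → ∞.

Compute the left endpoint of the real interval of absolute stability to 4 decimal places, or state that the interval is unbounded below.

With y'=λy (z=hλ):
  y_{n+1} = y_n + z·[5/6·y_n + 1/6·y_{n+1}] ⇒ (1 − 1/6z)y_{n+1} = (1 + 5/6z)y_n
  Hence R(z) = (1 + 5/6z)/(1 − 1/6z).

Need |R(x)|<1, x<0.
x=-0.48: |R|=0.5556
R=−1: 1+5/6x = −1+1/6x ⇒ -2/3x=2 ⇒ x=2/(-2/3)=-3.0000
Confirm numerically:
  x=-2.783: |R|=0.90117 <1
  x=-2.703: |R|=0.86350 <1
  x=-1.203: |R|=0.00208 <1
  x=-3.537: |R|=1.22523 >1
  x=-3.376: |R|=1.16041 >1
  x=-3.303: |R|=1.13028 >1
Stable set (-3.0000, 0).

left endpoint -3.0000.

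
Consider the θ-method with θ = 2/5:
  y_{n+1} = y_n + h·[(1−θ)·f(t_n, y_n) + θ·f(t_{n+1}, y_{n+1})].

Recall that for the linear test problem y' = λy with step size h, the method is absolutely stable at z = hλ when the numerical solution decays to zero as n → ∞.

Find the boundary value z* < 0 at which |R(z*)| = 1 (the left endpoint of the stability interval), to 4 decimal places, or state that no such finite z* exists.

left endpoint -10.0000.

Set f=λy, z=hλ:
  y_{n+1} = y_n + z·[3/5·y_n + 2/5·y_{n+1}] ⇒ (1 − 2/5z)y_{n+1} = (1 + 3/5z)y_n
  so R(z) = (1 + 3/5z)/(1 − 2/5z).

Boundary: |R(x)|=1, x<0.
x=-0.37: |R|=0.6777
R=−1: 1+3/5x = −1+2/5x ⇒ -1/5x=2 ⇒ x=2/(-1/5)=-10.0000
Confirm numerically:
  x=-9.114: |R|=0.96186 <1
  x=-7.190: |R|=0.85501 <1
  x=-5.939: |R|=0.75939 <1
  x=-10.528: |R|=1.02026 >1
  x=-10.427: |R|=1.01652 >1
  x=-10.136: |R|=1.00538 >1
So |R|<1 on (-10.0000, 0).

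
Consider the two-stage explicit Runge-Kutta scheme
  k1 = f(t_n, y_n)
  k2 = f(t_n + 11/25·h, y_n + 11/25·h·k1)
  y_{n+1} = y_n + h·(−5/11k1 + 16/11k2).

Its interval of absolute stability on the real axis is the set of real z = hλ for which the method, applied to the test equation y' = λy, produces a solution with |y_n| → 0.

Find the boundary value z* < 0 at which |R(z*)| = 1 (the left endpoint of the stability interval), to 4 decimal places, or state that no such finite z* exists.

With y'=λy (z=hλ):
  k1=λy_n ⇒ h·k1=z·y_n;  k2=λ(1+11/25z)y_n ⇒ h·k2=z(1+11/25z)y_n
  y_{n+1}/y_n = 1 − 5/11z + 16/11z(1+11/25z) = 1 + z + 16/25z²
  R(z) = 1 + z + 16/25z².

Need |R(x)|<1, x<0.
x=-0.62: |R|=0.6260
R=1: x+16/25x²=0 ⇒ x=−25/16=-1.5625; min R=1−1/(4·16/25)=0.6094>−1
Confirm numerically:
  x=-1.510: |R|=0.94926 <1
  x=-1.106: |R|=0.67687 <1
  x=-0.849: |R|=0.61231 <1
  x=-2.141: |R|=1.79268 >1
  x=-2.015: |R|=1.58354 >1
  x=-1.759: |R|=1.22121 >1
Stable set (-1.5625, 0).

left endpoint -1.5625.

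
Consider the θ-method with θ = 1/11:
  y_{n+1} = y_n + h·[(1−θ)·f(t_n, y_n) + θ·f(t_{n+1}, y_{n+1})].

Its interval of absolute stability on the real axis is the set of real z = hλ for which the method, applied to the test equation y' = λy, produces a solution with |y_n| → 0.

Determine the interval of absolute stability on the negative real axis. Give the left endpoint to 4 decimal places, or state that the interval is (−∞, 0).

Test eqn y'=λy, z=hλ:
  y_{n+1} = y_n + z·[10/11·y_n + 1/11·y_{n+1}] ⇒ (1 − 1/11z)y_{n+1} = (1 + 10/11z)y_n
  so R(z) = (1 + 10/11z)/(1 − 1/11z).

Boundary: |R(x)|=1, x<0.
x=-0.83: |R|=0.2282
R=−1: 1+10/11x = −1+1/11x ⇒ -9/11x=2 ⇒ x=2/(-9/11)=-2.4444
Confirm numerically:
  x=-2.383: |R|=0.95868 <1
  x=-2.248: |R|=0.86655 <1
  x=-1.132: |R|=0.02638 <1
  x=-2.906: |R|=1.29872 >1
  x=-2.846: |R|=1.26101 >1
  x=-2.812: |R|=1.23950 >1
So |R|<1 on (-2.4444, 0).

(-2.4444, 0).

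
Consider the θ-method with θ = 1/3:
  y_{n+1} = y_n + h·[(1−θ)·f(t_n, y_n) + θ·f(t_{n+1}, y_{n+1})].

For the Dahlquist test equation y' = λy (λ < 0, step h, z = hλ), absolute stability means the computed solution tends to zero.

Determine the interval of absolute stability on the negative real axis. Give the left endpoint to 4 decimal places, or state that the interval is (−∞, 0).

(-6.0000, 0).

On y'=λy, z=hλ:
  y_{n+1} = y_n + z·[2/3·y_n + 1/3·y_{n+1}] ⇒ (1 − 1/3z)y_{n+1} = (1 + 2/3z)y_n
  Hence R(z) = (1 + 2/3z)/(1 − 1/3z).

Solve |R(x)|<1 on ℝ⁻.
x=-0.85: |R|=0.3377
R=−1: 1+2/3x = −1+1/3x ⇒ -1/3x=2 ⇒ x=2/(-1/3)=-6.0000
Confirm numerically:
  x=-5.548: |R|=0.94712 <1
  x=-3.515: |R|=0.61857 <1
  x=-2.933: |R|=0.48306 <1
  x=-6.594: |R|=1.06191 >1
  x=-6.401: |R|=1.04266 >1
  x=-6.143: |R|=1.01564 >1
Interval (-6.0000, 0).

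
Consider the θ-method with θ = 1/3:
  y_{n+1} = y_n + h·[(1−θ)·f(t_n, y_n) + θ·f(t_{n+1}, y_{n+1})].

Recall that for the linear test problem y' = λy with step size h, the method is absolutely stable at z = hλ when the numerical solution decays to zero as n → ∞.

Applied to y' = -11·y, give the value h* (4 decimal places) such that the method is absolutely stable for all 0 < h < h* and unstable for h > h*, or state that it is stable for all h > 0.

(-6.0000,0); λ=-11 ⇒ h* = (6)/11 = 0.5455.

Test eqn y'=λy, z=hλ:
  y_{n+1} = y_n + z·[2/3·y_n + 1/3·y_{n+1}] ⇒ (1 − 1/3z)y_{n+1} = (1 + 2/3z)y_n
  so R(z) = (1 + 2/3z)/(1 − 1/3z).

Boundary: |R(x)|=1, x<0.
x=-1.56: |R|=0.0263
R=−1: 1+2/3x = −1+1/3x ⇒ -1/3x=2 ⇒ x=2/(-1/3)=-6.0000
Confirm numerically:
  x=-5.433: |R|=0.93276 <1
  x=-5.314: |R|=0.91749 <1
  x=-4.236: |R|=0.75622 <1
  x=-4.176: |R|=0.74582 <1
  x=-6.499: |R|=1.05253 >1
  x=-6.203: |R|=1.02206 >1
  x=-6.030: |R|=1.00332 >1
Stable set (-6.0000, 0).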